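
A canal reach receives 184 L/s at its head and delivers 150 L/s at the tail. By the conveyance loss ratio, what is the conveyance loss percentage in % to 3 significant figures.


Approach: apply the conveyance loss ratio, loss% = ((Q_head - Q_tail)/Q_head)*100.
loss = ((184 - 150)/184)*100 = 18.5 %
Therefore the conveyance loss percentage = 18.5 %.


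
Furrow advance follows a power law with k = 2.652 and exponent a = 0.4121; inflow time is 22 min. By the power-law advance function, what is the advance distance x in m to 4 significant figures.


Approach: apply the power-law advance function, x = k*t^a.
x = 2.652 * 22^0.4121 = 9.480 m
Therefore the advance distance x = 9.480 m.


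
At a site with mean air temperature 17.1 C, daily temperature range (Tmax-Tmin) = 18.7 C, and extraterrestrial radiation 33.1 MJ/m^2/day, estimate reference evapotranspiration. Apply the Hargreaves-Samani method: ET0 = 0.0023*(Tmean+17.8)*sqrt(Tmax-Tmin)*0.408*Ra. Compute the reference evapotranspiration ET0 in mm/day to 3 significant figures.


ET0 = 0.0023*(17.1+17.8)*sqrt(18.7)*0.408*33.1 = 4.69 mm/day
Therefore the reference evapotranspiration ET0 = 4.69 mm/day.


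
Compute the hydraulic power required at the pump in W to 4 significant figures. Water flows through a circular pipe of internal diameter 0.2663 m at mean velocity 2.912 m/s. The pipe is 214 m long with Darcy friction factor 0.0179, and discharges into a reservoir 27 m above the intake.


Approach: apply continuity + Darcy-Weisbach + hydraulic power, Q = A*v; hf = f*(L/D)*(v^2/(2g)); H = static + hf; P = rho*g*Q*H.
Step 1 — flow rate (continuity, Q = A*v):
  A = pi*(0.2663/2)^2 = 0.0556971 m^2
  Q = 0.0556971 * 2.912 = 0.162190 m^3/s
Step 2 — friction head loss (Darcy-Weisbach):
  hf = 0.0179 * (214/0.2663) * (2.912^2 / (2*9.81))
  hf = 6.21698 m
Step 3 — total head: H = 27 + 6.21698 = 33.2170 m
Step 4 — hydraulic power (P = rho*g*Q*H):
  P = 1000 * 9.81 * 0.162190 * 33.2170 = 52850 W
Therefore the hydraulic power required at the pump = 52850 W.


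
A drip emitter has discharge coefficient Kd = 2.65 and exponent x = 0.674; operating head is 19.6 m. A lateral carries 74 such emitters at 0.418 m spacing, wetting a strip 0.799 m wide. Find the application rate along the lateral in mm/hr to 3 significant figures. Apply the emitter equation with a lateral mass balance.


Approach: apply the emitter equation with a lateral mass balance, q = Kd*h^x; Q = n*q; rate = Q/(n*spacing*width).
Step 1 — single emitter flow (q = Kd*h^x):
  q = 2.65 * 19.6^0.674 = 19.689 L/hr
Step 2 — total lateral flow: Q = 74 * 19.689 = 1457.0 L/hr
Step 3 — wetted area: A = 74 * 0.418 * 0.799 = 24.715 m^2
Step 4 — application rate: Q/A = 1457.0/24.715 = 59.0 mm/hr
Therefore the application rate along the lateral = 59.0 mm/hr.


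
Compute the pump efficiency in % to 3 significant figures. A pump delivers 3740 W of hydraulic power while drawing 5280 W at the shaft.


Approach: apply the efficiency ratio, eta = (P_out/P_in)*100.
eta = (3740 / 5280) * 100 = 70.8 %
Therefore the pump efficiency = 70.8 %.


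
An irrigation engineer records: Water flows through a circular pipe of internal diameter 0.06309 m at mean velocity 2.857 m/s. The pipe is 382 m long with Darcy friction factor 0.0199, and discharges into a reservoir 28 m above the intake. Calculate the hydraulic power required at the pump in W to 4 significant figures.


Approach: apply continuity + Darcy-Weisbach + hydraulic power, Q = A*v; hf = f*(L/D)*(v^2/(2g)); H = static + hf; P = rho*g*Q*H.
Step 1 — flow rate (continuity, Q = A*v):
  A = pi*(0.06309/2)^2 = 0.00312616 m^2
  Q = 0.00312616 * 2.857 = 0.00893143 m^3/s
Step 2 — friction head loss (Darcy-Weisbach):
  hf = 0.0199 * (382/0.06309) * (2.857^2 / (2*9.81))
  hf = 50.1277 m
Step 3 — total head: H = 28 + 50.1277 = 78.1277 m
Step 4 — hydraulic power (P = rho*g*Q*H):
  P = 1000 * 9.81 * 0.00893143 * 78.1277 = 6845 W
Therefore the hydraulic power required at the pump = 6845 W.


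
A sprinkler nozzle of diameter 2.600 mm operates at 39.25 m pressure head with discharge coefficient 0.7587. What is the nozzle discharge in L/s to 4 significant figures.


Approach: apply the orifice equation, Q = Cd*A*sqrt(2*g*h), A = pi*(d/2)^2.
A = pi*(2.600e-3/2)^2 = 5.30929e-06 m^2
Q = 0.7587 * 5.30929e-06 * sqrt(2*9.81*39.25) * 1000 = 0.1118 L/s
Therefore the nozzle discharge = 0.1118 L/s.


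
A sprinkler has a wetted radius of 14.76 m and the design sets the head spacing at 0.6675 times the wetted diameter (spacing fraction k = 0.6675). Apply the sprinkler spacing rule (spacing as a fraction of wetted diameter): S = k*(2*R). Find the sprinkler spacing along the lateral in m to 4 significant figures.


S = 0.6675 * (2 * 14.76) = 19.70 m
Therefore the sprinkler spacing along the lateral = 19.70 m.


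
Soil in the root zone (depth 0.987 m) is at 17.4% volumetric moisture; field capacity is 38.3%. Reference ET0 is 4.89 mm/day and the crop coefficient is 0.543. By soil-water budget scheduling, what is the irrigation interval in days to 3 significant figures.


Approach: apply soil-water budget scheduling, SMD = (FC-theta)/100*depth*1000; ETc = ET0*Kc; interval = SMD/ETc.
Step 1 — soil moisture deficit:
  SMD = (38.3 - 17.4)/100 * 0.987 * 1000 = 206.28 mm
Step 2 — daily crop ET (ETc = ET0*Kc):
  ETc = 4.89 * 0.543 = 2.6553 mm/day
Step 3 — irrigation interval (SMD/ETc):
  interval = 206.28 / 2.6553 = 77.7 days
Therefore the irrigation interval = 77.7 days.


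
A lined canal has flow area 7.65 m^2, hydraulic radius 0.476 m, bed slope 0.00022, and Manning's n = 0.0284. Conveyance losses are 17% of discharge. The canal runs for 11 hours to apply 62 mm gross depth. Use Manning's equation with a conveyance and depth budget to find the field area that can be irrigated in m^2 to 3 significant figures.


Approach: apply Manning's equation with a conveyance and depth budget, Q = (1/n)*A*R^(2/3)*S^(1/2); Q_field = Q*(1-loss); Area = Q_field*t/(d/1000).
Step 1 — canal discharge (Manning's equation):
  Q = (1/0.0284) * 7.65 * 0.476^(2/3) * 0.00022^(1/2) = 2.4357 m^3/s
Step 2 — delivered flow: Q_field = 2.4357*(1 - 17/100) = 2.0216 m^3/s
Step 3 — volume delivered: V = 2.0216 * 11*3600 = 80057 m^3
Step 4 — area served: A = V / (depth/1000) = 80057 / 0.062 = 1290000 m^2
Therefore the field area that can be irrigated = 1290000 m^2.


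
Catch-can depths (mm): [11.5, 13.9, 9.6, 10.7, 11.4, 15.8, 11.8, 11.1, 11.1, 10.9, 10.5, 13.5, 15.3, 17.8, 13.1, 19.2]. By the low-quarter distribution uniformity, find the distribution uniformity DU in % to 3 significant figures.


Approach: apply the low-quarter distribution uniformity, DU = (mean of lowest quarter of readings / overall mean)*100.
sorted lowest 4 of 16: [9.6, 10.5, 10.7, 10.9] -> mean = 10.425 mm
overall mean = 12.950 mm
DU = (10.425/12.950)*100 = 80.5 %
Therefore the distribution uniformity DU = 80.5 %.


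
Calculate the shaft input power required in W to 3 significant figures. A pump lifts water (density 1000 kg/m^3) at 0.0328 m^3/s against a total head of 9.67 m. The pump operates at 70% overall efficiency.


Approach: apply hydraulic power then efficiency conversion, P = rho*g*Q*H; P_in = P/eta.
Step 1 — hydraulic power (P = rho*g*Q*H):
  P = 1000 * 9.81 * 0.0328 * 9.67 = 3111.5 W
Step 2 — input power: P_in = P/eta = 3111.5 / 0.7 = 4440 W
Therefore the shaft input power required = 4440 W.


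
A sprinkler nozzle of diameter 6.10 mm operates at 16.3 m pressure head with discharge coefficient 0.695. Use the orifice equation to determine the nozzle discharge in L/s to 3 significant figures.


Approach: apply the orifice equation, Q = Cd*A*sqrt(2*g*h), A = pi*(d/2)^2.
A = pi*(6.10e-3/2)^2 = 2.9225e-05 m^2
Q = 0.695 * 2.9225e-05 * sqrt(2*9.81*16.3) * 1000 = 0.363 L/s
Therefore the nozzle discharge = 0.363 L/s.


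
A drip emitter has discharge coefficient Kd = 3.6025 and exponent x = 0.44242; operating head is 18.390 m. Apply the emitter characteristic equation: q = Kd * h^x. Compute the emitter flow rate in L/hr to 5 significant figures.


q = 3.6025 * 18.390^0.44242 = 13.064 L/hr
Therefore the emitter flow rate = 13.064 L/hr.


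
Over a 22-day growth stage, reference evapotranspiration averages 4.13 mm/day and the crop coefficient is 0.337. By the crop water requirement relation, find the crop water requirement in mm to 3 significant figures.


Approach: apply the crop water requirement relation, CWR = ET0 * Kc * days.
CWR = 4.13 * 0.337 * 22 = 30.6 mm
Therefore the crop water requirement = 30.6 mm.


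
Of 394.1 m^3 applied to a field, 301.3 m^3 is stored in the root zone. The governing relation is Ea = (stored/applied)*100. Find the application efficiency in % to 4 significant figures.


Ea = (301.3/394.1)*100 = 76.45 %
Therefore the application efficiency = 76.45 %.


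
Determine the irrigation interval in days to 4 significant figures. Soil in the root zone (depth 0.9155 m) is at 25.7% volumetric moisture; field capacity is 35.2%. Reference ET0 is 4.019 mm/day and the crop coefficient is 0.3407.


Approach: apply soil-water budget scheduling, SMD = (FC-theta)/100*depth*1000; ETc = ET0*Kc; interval = SMD/ETc.
Step 1 — soil moisture deficit:
  SMD = (35.2 - 25.7)/100 * 0.9155 * 1000 = 86.9725 mm
Step 2 — daily crop ET (ETc = ET0*Kc):
  ETc = 4.019 * 0.3407 = 1.36927 mm/day
Step 3 — irrigation interval (SMD/ETc):
  interval = 86.9725 / 1.36927 = 63.52 days
Therefore the irrigation interval = 63.52 days.


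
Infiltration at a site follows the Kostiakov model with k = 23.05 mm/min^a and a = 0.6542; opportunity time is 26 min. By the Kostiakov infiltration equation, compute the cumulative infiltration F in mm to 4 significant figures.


Approach: apply the Kostiakov infiltration equation, F = k*t^a.
F = 23.05 * 26^0.6542 = 194.2 mm
Therefore the cumulative infiltration F = 194.2 mm.


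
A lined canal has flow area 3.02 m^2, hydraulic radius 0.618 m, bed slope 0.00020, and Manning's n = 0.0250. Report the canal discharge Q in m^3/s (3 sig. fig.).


Approach: apply Manning's equation, Q = (1/n)*A*R^(2/3)*S^(1/2).
Q = (1/0.0250) * 3.02 * 0.618^(2/3) * 0.00020^(1/2) = 1.24 m^3/s
Therefore the canal discharge Q = 1.24 m^3/s.


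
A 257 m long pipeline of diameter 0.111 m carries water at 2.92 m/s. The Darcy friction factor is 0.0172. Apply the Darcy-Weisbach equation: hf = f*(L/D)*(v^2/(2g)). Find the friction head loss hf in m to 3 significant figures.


hf = 0.0172 * (257/0.111) * (2.92^2 / (2*9.81))
hf = 17.3 m
Therefore the friction head loss hf = 17.3 m.


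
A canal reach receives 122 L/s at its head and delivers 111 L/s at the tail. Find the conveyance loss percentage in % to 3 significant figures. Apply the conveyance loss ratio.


Approach: apply the conveyance loss ratio, loss% = ((Q_head - Q_tail)/Q_head)*100.
loss = ((122 - 111)/122)*100 = 9.02 %
Therefore the conveyance loss percentage = 9.02 %.


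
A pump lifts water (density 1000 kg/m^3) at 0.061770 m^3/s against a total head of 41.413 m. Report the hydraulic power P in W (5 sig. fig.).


Approach: apply the hydraulic power relation, P = rho*g*Q*H.
P = 1000 * 9.81 * 0.061770 * 41.413 = 25095 W
Therefore the hydraulic power P = 25095 W.


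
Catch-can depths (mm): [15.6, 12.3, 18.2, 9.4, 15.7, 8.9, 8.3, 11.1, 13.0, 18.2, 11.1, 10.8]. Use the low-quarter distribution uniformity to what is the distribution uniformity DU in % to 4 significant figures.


Approach: apply the low-quarter distribution uniformity, DU = (mean of lowest quarter of readings / overall mean)*100.
sorted lowest 3 of 12: [8.3, 8.9, 9.4] -> mean = 8.86667 mm
overall mean = 12.7167 mm
DU = (8.86667/12.7167)*100 = 69.72 %
Therefore the distribution uniformity DU = 69.72 %.


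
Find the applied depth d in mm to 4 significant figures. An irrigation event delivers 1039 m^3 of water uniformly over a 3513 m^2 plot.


Approach: apply depth from volume over area, d = (V/A)*1000.
d = (1039 / 3513) * 1000 = 295.8 mm
Therefore the applied depth d = 295.8 mm.


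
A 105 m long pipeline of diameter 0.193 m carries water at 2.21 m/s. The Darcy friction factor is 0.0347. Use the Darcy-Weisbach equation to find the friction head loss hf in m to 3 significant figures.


Approach: apply the Darcy-Weisbach equation, hf = f*(L/D)*(v^2/(2g)).
hf = 0.0347 * (105/0.193) * (2.21^2 / (2*9.81))
hf = 4.70 m
Therefore the friction head loss hf = 4.70 m.


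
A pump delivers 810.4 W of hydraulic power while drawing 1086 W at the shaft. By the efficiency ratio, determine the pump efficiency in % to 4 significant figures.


Approach: apply the efficiency ratio, eta = (P_out/P_in)*100.
eta = (810.4 / 1086) * 100 = 74.62 %
Therefore the pump efficiency = 74.62 %.


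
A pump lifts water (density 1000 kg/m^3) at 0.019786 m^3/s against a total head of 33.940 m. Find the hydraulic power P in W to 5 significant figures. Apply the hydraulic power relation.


Approach: apply the hydraulic power relation, P = rho*g*Q*H.
P = 1000 * 9.81 * 0.019786 * 33.940 = 6587.8 W
Therefore the hydraulic power P = 6587.8 W.


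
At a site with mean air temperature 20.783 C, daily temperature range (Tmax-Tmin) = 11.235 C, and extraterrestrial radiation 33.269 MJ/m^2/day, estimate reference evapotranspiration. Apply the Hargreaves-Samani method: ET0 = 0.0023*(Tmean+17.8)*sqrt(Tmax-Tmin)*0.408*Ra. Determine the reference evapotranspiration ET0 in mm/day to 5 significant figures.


ET0 = 0.0023*(20.783+17.8)*sqrt(11.235)*0.408*33.269 = 4.0375 mm/day
Therefore the reference evapotranspiration ET0 = 4.0375 mm/day.


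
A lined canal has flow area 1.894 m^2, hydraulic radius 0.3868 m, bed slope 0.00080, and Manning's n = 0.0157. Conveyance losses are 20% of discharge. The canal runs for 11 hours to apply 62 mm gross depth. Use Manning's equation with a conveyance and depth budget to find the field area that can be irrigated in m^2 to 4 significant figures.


Approach: apply Manning's equation with a conveyance and depth budget, Q = (1/n)*A*R^(2/3)*S^(1/2); Q_field = Q*(1-loss); Area = Q_field*t/(d/1000).
Step 1 — canal discharge (Manning's equation):
  Q = (1/0.0157) * 1.894 * 0.3868^(2/3) * 0.00080^(1/2) = 1.81141 m^3/s
Step 2 — delivered flow: Q_field = 1.81141*(1 - 20/100) = 1.44913 m^3/s
Step 3 — volume delivered: V = 1.44913 * 11*3600 = 57385.4 m^3
Step 4 — area served: A = V / (depth/1000) = 57385.4 / 0.062 = 925600 m^2
Therefore the field area that can be irrigated = 925600 m^2.


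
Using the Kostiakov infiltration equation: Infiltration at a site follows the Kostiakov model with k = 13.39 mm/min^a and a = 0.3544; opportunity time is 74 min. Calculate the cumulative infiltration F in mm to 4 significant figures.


Approach: apply the Kostiakov infiltration equation, F = k*t^a.
F = 13.39 * 74^0.3544 = 61.55 mm
Therefore the cumulative infiltration F = 61.55 mm.


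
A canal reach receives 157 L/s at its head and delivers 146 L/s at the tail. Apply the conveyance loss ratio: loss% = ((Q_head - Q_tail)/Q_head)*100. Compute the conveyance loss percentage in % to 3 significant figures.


loss = ((157 - 146)/157)*100 = 7.01 %
Therefore the conveyance loss percentage = 7.01 %.


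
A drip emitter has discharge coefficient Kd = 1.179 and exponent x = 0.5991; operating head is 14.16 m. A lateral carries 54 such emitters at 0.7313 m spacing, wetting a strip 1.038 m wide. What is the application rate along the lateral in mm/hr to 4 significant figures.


Approach: apply the emitter equation with a lateral mass balance, q = Kd*h^x; Q = n*q; rate = Q/(n*spacing*width).
Step 1 — single emitter flow (q = Kd*h^x):
  q = 1.179 * 14.16^0.5991 = 5.76920 L/hr
Step 2 — total lateral flow: Q = 54 * 5.76920 = 311.537 L/hr
Step 3 — wetted area: A = 54 * 0.7313 * 1.038 = 40.9908 m^2
Step 4 — application rate: Q/A = 311.537/40.9908 = 7.600 mm/hr
Therefore the application rate along the lateral = 7.600 mm/hr.


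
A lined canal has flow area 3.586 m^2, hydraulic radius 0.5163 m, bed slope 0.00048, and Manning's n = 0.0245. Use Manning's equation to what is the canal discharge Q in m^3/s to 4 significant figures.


Approach: apply Manning's equation, Q = (1/n)*A*R^(2/3)*S^(1/2).
Q = (1/0.0245) * 3.586 * 0.5163^(2/3) * 0.00048^(1/2) = 2.064 m^3/s
Therefore the canal discharge Q = 2.064 m^3/s.


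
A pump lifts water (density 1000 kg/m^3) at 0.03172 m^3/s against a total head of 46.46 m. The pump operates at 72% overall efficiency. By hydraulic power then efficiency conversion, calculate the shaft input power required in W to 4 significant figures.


Approach: apply hydraulic power then efficiency conversion, P = rho*g*Q*H; P_in = P/eta.
Step 1 — hydraulic power (P = rho*g*Q*H):
  P = 1000 * 9.81 * 0.03172 * 46.46 = 14457.1 W
Step 2 — input power: P_in = P/eta = 14457.1 / 0.72 = 20080 W
Therefore the shaft input power required = 20080 W.


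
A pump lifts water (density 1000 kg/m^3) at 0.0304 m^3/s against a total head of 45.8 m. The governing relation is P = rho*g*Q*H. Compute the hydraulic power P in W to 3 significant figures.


P = 1000 * 9.81 * 0.0304 * 45.8 = 13700 W
Therefore the hydraulic power P = 13700 W.


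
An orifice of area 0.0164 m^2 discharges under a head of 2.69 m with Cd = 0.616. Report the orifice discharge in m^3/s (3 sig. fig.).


Approach: apply the orifice equation, Q = Cd*A*sqrt(2*g*h).
Q = 0.616 * 0.0164 * sqrt(2*9.81*2.69) = 0.0734 m^3/s
Therefore the orifice discharge = 0.0734 m^3/s.


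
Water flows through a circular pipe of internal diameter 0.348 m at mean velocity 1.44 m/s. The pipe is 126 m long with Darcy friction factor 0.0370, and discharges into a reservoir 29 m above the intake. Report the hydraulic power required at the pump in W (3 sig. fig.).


Approach: apply continuity + Darcy-Weisbach + hydraulic power, Q = A*v; hf = f*(L/D)*(v^2/(2g)); H = static + hf; P = rho*g*Q*H.
Step 1 — flow rate (continuity, Q = A*v):
  A = pi*(0.348/2)^2 = 0.095115 m^2
  Q = 0.095115 * 1.44 = 0.13697 m^3/s
Step 2 — friction head loss (Darcy-Weisbach):
  hf = 0.0370 * (126/0.348) * (1.44^2 / (2*9.81))
  hf = 1.4159 m
Step 3 — total head: H = 29 + 1.4159 = 30.416 m
Step 4 — hydraulic power (P = rho*g*Q*H):
  P = 1000 * 9.81 * 0.13697 * 30.416 = 40900 W
Therefore the hydraulic power required at the pump = 40900 W.


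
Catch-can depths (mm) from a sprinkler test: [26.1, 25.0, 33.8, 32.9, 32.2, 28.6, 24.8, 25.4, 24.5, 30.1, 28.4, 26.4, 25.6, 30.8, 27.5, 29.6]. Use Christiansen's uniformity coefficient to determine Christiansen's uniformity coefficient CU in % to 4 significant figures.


Approach: apply Christiansen's uniformity coefficient, CU = (1 - mean_abs_deviation/mean)*100.
mean = 28.2312 mm
mean |d_i - mean| = 2.56875 mm
CU = (1 - 2.56875/28.2312)*100 = 90.90 %
Therefore Christiansen's uniformity coefficient CU = 90.90 %.


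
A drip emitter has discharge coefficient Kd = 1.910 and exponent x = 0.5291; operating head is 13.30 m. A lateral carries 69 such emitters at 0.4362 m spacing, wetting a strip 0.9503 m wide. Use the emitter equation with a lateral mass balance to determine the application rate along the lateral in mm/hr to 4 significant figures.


Approach: apply the emitter equation with a lateral mass balance, q = Kd*h^x; Q = n*q; rate = Q/(n*spacing*width).
Step 1 — single emitter flow (q = Kd*h^x):
  q = 1.910 * 13.30^0.5291 = 7.51040 L/hr
Step 2 — total lateral flow: Q = 69 * 7.51040 = 518.218 L/hr
Step 3 — wetted area: A = 69 * 0.4362 * 0.9503 = 28.6019 m^2
Step 4 — application rate: Q/A = 518.218/28.6019 = 18.12 mm/hr
Therefore the application rate along the lateral = 18.12 mm/hr.


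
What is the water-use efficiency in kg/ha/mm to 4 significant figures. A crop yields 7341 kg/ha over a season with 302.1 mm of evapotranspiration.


Approach: apply the water-use efficiency ratio, WUE = yield/ET.
WUE = 7341 / 302.1 = 24.30 kg/ha/mm
Therefore the water-use efficiency = 24.30 kg/ha/mm.


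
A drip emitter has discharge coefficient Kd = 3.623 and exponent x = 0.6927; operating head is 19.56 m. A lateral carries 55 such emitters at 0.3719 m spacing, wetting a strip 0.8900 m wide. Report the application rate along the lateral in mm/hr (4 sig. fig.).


Approach: apply the emitter equation with a lateral mass balance, q = Kd*h^x; Q = n*q; rate = Q/(n*spacing*width).
Step 1 — single emitter flow (q = Kd*h^x):
  q = 3.623 * 19.56^0.6927 = 28.4184 L/hr
Step 2 — total lateral flow: Q = 55 * 28.4184 = 1563.01 L/hr
Step 3 — wetted area: A = 55 * 0.3719 * 0.8900 = 18.2045 m^2
Step 4 — application rate: Q/A = 1563.01/18.2045 = 85.86 mm/hr
Therefore the application rate along the lateral = 85.86 mm/hr.


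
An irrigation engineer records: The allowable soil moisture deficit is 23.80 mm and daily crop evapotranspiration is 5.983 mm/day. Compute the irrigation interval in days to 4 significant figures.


Approach: apply the irrigation interval relation, interval = SMD / ETc.
interval = 23.80 / 5.983 = 3.978 days
Therefore the irrigation interval = 3.978 days.


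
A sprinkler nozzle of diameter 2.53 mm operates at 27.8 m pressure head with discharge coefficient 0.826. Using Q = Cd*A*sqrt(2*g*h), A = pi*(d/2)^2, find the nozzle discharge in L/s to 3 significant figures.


A = pi*(2.53e-3/2)^2 = 5.0273e-06 m^2
Q = 0.826 * 5.0273e-06 * sqrt(2*9.81*27.8) * 1000 = 0.0970 L/s
Therefore the nozzle discharge = 0.0970 L/s.


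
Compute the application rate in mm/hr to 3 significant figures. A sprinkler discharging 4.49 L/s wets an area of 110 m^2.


Approach: apply the application rate relation, rate = (Q/A)*3600.
rate = (4.49 / 110) * 3600 = 147 mm/hr
Therefore the application rate = 147 mm/hr.


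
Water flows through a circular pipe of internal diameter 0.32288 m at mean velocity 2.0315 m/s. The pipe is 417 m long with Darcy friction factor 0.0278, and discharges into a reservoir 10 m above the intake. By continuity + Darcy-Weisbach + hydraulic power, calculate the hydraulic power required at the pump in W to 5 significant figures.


Approach: apply continuity + Darcy-Weisbach + hydraulic power, Q = A*v; hf = f*(L/D)*(v^2/(2g)); H = static + hf; P = rho*g*Q*H.
Step 1 — flow rate (continuity, Q = A*v):
  A = pi*(0.32288/2)^2 = 0.08187893 m^2
  Q = 0.08187893 * 2.0315 = 0.1663371 m^3/s
Step 2 — friction head loss (Darcy-Weisbach):
  hf = 0.0278 * (417/0.32288) * (2.0315^2 / (2*9.81))
  hf = 7.552215 m
Step 3 — total head: H = 10 + 7.552215 = 17.55222 m
Step 4 — hydraulic power (P = rho*g*Q*H):
  P = 1000 * 9.81 * 0.1663371 * 17.55222 = 28641 W
Therefore the hydraulic power required at the pump = 28641 W.


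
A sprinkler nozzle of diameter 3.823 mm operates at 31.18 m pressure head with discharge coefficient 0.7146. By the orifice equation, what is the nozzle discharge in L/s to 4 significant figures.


Approach: apply the orifice equation, Q = Cd*A*sqrt(2*g*h), A = pi*(d/2)^2.
A = pi*(3.823e-3/2)^2 = 1.14789e-05 m^2
Q = 0.7146 * 1.14789e-05 * sqrt(2*9.81*31.18) * 1000 = 0.2029 L/s
Therefore the nozzle discharge = 0.2029 L/s.


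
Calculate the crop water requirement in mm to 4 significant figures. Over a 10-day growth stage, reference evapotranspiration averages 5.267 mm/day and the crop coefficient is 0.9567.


Approach: apply the crop water requirement relation, CWR = ET0 * Kc * days.
CWR = 5.267 * 0.9567 * 10 = 50.39 mm
Therefore the crop water requirement = 50.39 mm.


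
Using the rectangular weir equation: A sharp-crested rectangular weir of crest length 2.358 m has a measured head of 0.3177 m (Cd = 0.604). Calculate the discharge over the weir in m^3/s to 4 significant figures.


Approach: apply the rectangular weir equation, Q = (2/3)*Cd*L*sqrt(2g)*H^1.5.
Q = (2/3)*0.604*2.358*sqrt(2*9.81)*0.3177^1.5 = 0.7531 m^3/s
Therefore the discharge over the weir = 0.7531 m^3/s.


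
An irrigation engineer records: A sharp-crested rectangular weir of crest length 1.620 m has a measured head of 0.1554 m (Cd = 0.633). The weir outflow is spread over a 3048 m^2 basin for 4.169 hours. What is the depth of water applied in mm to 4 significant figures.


Approach: apply the rectangular weir equation with a volume-to-depth conversion, Q = (2/3)*Cd*L*sqrt(2g)*H^1.5; d = Q*t/A * 1000.
Step 1 — weir discharge:
  Q = (2/3)*0.633*1.620*sqrt(2*9.81)*0.1554^1.5 = 0.185504 m^3/s
Step 2 — volume: V = 0.185504 * 4.169*3600 = 2784.12 m^3
Step 3 — depth: d = V/A * 1000 = 2784.12/3048 * 1000 = 913.4 mm
Therefore the depth of water applied = 913.4 mm.


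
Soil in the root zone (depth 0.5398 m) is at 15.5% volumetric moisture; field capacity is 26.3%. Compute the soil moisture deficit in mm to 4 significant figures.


Approach: apply the soil moisture deficit relation, SMD = (FC - theta)/100 * depth * 1000.
SMD = (26.3 - 15.5)/100 * 0.5398 * 1000 = 58.30 mm
Therefore the soil moisture deficit = 58.30 mm.


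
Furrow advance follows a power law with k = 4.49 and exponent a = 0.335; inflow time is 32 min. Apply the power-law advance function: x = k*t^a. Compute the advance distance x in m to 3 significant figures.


x = 4.49 * 32^0.335 = 14.3 m
Therefore the advance distance x = 14.3 m.


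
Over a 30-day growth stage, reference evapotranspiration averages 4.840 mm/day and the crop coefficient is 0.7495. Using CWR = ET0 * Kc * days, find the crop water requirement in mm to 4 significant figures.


CWR = 4.840 * 0.7495 * 30 = 108.8 mm
Therefore the crop water requirement = 108.8 mm.


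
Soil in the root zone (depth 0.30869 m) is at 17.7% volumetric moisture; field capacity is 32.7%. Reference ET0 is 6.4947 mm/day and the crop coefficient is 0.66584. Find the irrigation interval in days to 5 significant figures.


Approach: apply soil-water budget scheduling, SMD = (FC-theta)/100*depth*1000; ETc = ET0*Kc; interval = SMD/ETc.
Step 1 — soil moisture deficit:
  SMD = (32.7 - 17.7)/100 * 0.30869 * 1000 = 46.30350 mm
Step 2 — daily crop ET (ETc = ET0*Kc):
  ETc = 6.4947 * 0.66584 = 4.324431 mm/day
Step 3 — irrigation interval (SMD/ETc):
  interval = 46.30350 / 4.324431 = 10.707 days
Therefore the irrigation interval = 10.707 days.


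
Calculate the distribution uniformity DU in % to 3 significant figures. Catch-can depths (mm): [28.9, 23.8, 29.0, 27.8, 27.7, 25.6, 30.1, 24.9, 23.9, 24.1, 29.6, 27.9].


Approach: apply the low-quarter distribution uniformity, DU = (mean of lowest quarter of readings / overall mean)*100.
sorted lowest 3 of 12: [23.8, 23.9, 24.1] -> mean = 23.933 mm
overall mean = 26.942 mm
DU = (23.933/26.942)*100 = 88.8 %
Therefore the distribution uniformity DU = 88.8 %.


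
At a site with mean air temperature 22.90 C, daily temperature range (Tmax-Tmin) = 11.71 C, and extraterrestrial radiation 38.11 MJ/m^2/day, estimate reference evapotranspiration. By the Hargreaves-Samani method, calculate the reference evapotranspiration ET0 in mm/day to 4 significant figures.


Approach: apply the Hargreaves-Samani method, ET0 = 0.0023*(Tmean+17.8)*sqrt(Tmax-Tmin)*0.408*Ra.
ET0 = 0.0023*(22.90+17.8)*sqrt(11.71)*0.408*38.11 = 4.981 mm/day
Therefore the reference evapotranspiration ET0 = 4.981 mm/day.


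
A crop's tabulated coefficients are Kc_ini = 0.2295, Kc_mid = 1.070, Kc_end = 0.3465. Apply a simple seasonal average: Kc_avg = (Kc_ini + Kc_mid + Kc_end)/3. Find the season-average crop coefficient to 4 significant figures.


Kc_avg = (0.2295 + 1.070 + 0.3465)/3 = 0.5487
Therefore the season-average crop coefficient = 0.5487.


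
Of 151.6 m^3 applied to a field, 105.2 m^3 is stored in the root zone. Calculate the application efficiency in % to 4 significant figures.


Approach: apply the application efficiency ratio, Ea = (stored/applied)*100.
Ea = (105.2/151.6)*100 = 69.39 %
Therefore the application efficiency = 69.39 %.


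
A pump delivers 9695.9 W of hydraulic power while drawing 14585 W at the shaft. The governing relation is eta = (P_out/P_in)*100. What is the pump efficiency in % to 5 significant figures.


eta = (9695.9 / 14585) * 100 = 66.479 %
Therefore the pump efficiency = 66.479 %.


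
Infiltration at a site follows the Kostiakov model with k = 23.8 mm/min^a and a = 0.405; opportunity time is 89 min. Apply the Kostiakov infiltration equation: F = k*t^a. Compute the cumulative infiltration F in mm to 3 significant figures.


F = 23.8 * 89^0.405 = 147 mm
Therefore the cumulative infiltration F = 147 mm.


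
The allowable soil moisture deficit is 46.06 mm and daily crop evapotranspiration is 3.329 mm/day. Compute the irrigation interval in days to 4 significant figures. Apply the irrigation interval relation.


Approach: apply the irrigation interval relation, interval = SMD / ETc.
interval = 46.06 / 3.329 = 13.84 days
Therefore the irrigation interval = 13.84 days.


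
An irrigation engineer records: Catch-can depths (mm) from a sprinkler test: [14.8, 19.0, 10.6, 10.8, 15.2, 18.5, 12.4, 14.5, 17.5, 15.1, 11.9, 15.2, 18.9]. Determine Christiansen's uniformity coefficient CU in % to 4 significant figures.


Approach: apply Christiansen's uniformity coefficient, CU = (1 - mean_abs_deviation/mean)*100.
mean = 14.9538 mm
mean |d_i - mean| = 2.26509 mm
CU = (1 - 2.26509/14.9538)*100 = 84.85 %
Therefore Christiansen's uniformity coefficient CU = 84.85 %.


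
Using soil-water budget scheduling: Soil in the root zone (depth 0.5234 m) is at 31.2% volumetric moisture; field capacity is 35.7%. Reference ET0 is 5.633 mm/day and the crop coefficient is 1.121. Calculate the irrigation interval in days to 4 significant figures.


Approach: apply soil-water budget scheduling, SMD = (FC-theta)/100*depth*1000; ETc = ET0*Kc; interval = SMD/ETc.
Step 1 — soil moisture deficit:
  SMD = (35.7 - 31.2)/100 * 0.5234 * 1000 = 23.5530 mm
Step 2 — daily crop ET (ETc = ET0*Kc):
  ETc = 5.633 * 1.121 = 6.31459 mm/day
Step 3 — irrigation interval (SMD/ETc):
  interval = 23.5530 / 6.31459 = 3.730 days
Therefore the irrigation interval = 3.730 days.


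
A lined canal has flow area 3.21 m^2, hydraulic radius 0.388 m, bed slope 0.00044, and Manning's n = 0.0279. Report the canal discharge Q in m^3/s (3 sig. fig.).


Approach: apply Manning's equation, Q = (1/n)*A*R^(2/3)*S^(1/2).
Q = (1/0.0279) * 3.21 * 0.388^(2/3) * 0.00044^(1/2) = 1.28 m^3/s
Therefore the canal discharge Q = 1.28 m^3/s.


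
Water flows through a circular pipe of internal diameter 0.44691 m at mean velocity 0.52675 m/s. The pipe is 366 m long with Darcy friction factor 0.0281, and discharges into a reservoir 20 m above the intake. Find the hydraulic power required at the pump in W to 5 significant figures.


Approach: apply continuity + Darcy-Weisbach + hydraulic power, Q = A*v; hf = f*(L/D)*(v^2/(2g)); H = static + hf; P = rho*g*Q*H.
Step 1 — flow rate (continuity, Q = A*v):
  A = pi*(0.44691/2)^2 = 0.1568664 m^2
  Q = 0.1568664 * 0.52675 = 0.08262939 m^3/s
Step 2 — friction head loss (Darcy-Weisbach):
  hf = 0.0281 * (366/0.44691) * (0.52675^2 / (2*9.81))
  hf = 0.3254449 m
Step 3 — total head: H = 20 + 0.3254449 = 20.32544 m
Step 4 — hydraulic power (P = rho*g*Q*H):
  P = 1000 * 9.81 * 0.08262939 * 20.32544 = 16476 W
Therefore the hydraulic power required at the pump = 16476 W.


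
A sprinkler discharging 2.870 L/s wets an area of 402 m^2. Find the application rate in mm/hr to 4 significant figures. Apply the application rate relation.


Approach: apply the application rate relation, rate = (Q/A)*3600.
rate = (2.870 / 402) * 3600 = 25.70 mm/hr
Therefore the application rate = 25.70 mm/hr.


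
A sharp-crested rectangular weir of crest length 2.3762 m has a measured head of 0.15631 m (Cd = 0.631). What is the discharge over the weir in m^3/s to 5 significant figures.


Approach: apply the rectangular weir equation, Q = (2/3)*Cd*L*sqrt(2g)*H^1.5.
Q = (2/3)*0.631*2.3762*sqrt(2*9.81)*0.15631^1.5 = 0.27362 m^3/s
Therefore the discharge over the weir = 0.27362 m^3/s.


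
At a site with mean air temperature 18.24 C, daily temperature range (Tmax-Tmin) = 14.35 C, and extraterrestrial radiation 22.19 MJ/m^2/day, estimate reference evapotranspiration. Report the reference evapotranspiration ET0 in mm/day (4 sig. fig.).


Approach: apply the Hargreaves-Samani method, ET0 = 0.0023*(Tmean+17.8)*sqrt(Tmax-Tmin)*0.408*Ra.
ET0 = 0.0023*(18.24+17.8)*sqrt(14.35)*0.408*22.19 = 2.843 mm/day
Therefore the reference evapotranspiration ET0 = 2.843 mm/day.


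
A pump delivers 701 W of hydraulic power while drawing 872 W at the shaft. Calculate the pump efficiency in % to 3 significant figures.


Approach: apply the efficiency ratio, eta = (P_out/P_in)*100.
eta = (701 / 872) * 100 = 80.4 %
Therefore the pump efficiency = 80.4 %.


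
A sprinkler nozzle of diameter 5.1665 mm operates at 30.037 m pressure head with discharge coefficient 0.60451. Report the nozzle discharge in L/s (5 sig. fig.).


Approach: apply the orifice equation, Q = Cd*A*sqrt(2*g*h), A = pi*(d/2)^2.
A = pi*(5.1665e-3/2)^2 = 2.096442e-05 m^2
Q = 0.60451 * 2.096442e-05 * sqrt(2*9.81*30.037) * 1000 = 0.30766 L/s
Therefore the nozzle discharge = 0.30766 L/s.


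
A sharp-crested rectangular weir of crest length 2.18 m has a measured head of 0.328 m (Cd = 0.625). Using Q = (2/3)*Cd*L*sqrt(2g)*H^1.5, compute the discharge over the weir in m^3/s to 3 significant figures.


Q = (2/3)*0.625*2.18*sqrt(2*9.81)*0.328^1.5 = 0.756 m^3/s
Therefore the discharge over the weir = 0.756 m^3/s.


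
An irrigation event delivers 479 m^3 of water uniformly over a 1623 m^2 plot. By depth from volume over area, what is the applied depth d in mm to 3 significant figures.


Approach: apply depth from volume over area, d = (V/A)*1000.
d = (479 / 1623) * 1000 = 295 mm
Therefore the applied depth d = 295 mm.


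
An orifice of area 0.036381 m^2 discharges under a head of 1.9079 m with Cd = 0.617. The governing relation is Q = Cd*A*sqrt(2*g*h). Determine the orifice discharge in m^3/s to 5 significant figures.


Q = 0.617 * 0.036381 * sqrt(2*9.81*1.9079) = 0.13734 m^3/s
Therefore the orifice discharge = 0.13734 m^3/s.


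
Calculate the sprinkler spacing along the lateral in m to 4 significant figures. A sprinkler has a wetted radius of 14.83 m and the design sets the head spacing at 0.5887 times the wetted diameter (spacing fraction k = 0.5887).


Approach: apply the sprinkler spacing rule (spacing as a fraction of wetted diameter), S = k*(2*R).
S = 0.5887 * (2 * 14.83) = 17.46 m
Therefore the sprinkler spacing along the lateral = 17.46 m.


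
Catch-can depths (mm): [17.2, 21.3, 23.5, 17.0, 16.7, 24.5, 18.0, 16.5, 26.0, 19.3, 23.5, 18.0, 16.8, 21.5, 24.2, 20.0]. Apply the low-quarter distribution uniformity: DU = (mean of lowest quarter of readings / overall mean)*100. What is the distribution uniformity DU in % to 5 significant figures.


sorted lowest 4 of 16: [16.5, 16.7, 16.8, 17.0] -> mean = 16.75000 mm
overall mean = 20.25000 mm
DU = (16.75000/20.25000)*100 = 82.716 %
Therefore the distribution uniformity DU = 82.716 %.


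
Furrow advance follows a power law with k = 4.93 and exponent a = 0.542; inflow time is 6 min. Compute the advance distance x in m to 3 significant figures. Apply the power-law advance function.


Approach: apply the power-law advance function, x = k*t^a.
x = 4.93 * 6^0.542 = 13.0 m
Therefore the advance distance x = 13.0 m.


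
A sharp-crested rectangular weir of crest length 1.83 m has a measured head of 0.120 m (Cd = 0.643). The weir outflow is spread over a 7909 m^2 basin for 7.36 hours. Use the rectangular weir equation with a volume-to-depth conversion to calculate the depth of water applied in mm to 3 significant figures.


Approach: apply the rectangular weir equation with a volume-to-depth conversion, Q = (2/3)*Cd*L*sqrt(2g)*H^1.5; d = Q*t/A * 1000.
Step 1 — weir discharge:
  Q = (2/3)*0.643*1.83*sqrt(2*9.81)*0.120^1.5 = 0.14444 m^3/s
Step 2 — volume: V = 0.14444 * 7.36*3600 = 3827.1 m^3
Step 3 — depth: d = V/A * 1000 = 3827.1/7909 * 1000 = 484 mm
Therefore the depth of water applied = 484 mm.


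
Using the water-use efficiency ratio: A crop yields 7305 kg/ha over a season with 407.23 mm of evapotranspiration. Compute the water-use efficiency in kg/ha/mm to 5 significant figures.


Approach: apply the water-use efficiency ratio, WUE = yield/ET.
WUE = 7305 / 407.23 = 17.938 kg/ha/mm
Therefore the water-use efficiency = 17.938 kg/ha/mm.


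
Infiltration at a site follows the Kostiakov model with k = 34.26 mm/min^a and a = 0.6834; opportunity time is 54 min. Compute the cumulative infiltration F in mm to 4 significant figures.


Approach: apply the Kostiakov infiltration equation, F = k*t^a.
F = 34.26 * 54^0.6834 = 523.2 mm
Therefore the cumulative infiltration F = 523.2 mm.


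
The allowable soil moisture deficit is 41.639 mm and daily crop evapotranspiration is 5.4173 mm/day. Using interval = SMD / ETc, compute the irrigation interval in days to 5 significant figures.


interval = 41.639 / 5.4173 = 7.6863 days
Therefore the irrigation interval = 7.6863 days.


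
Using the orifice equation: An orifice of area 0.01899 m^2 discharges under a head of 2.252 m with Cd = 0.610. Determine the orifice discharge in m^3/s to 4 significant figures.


Approach: apply the orifice equation, Q = Cd*A*sqrt(2*g*h).
Q = 0.610 * 0.01899 * sqrt(2*9.81*2.252) = 0.07700 m^3/s
Therefore the orifice discharge = 0.07700 m^3/s.


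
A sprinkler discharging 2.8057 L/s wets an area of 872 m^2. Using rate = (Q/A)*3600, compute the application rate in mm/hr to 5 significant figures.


rate = (2.8057 / 872) * 3600 = 11.583 mm/hr
Therefore the application rate = 11.583 mm/hr.


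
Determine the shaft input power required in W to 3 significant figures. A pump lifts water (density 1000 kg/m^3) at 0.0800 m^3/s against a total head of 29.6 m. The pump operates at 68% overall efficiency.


Approach: apply hydraulic power then efficiency conversion, P = rho*g*Q*H; P_in = P/eta.
Step 1 — hydraulic power (P = rho*g*Q*H):
  P = 1000 * 9.81 * 0.0800 * 29.6 = 23230 W
Step 2 — input power: P_in = P/eta = 23230 / 0.68 = 34200 W
Therefore the shaft input power required = 34200 W.


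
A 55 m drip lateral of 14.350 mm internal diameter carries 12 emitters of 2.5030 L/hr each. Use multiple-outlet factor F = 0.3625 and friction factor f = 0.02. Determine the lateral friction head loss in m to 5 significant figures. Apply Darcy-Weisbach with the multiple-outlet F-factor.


Approach: apply Darcy-Weisbach with the multiple-outlet F-factor, Q = n*q/(3600*1000) m^3/s; v = Q/A; hf = F*f*(L/D)*(v^2/(2g)).
Q = 12*2.5030/(3600*1000) = 8.343333e-06 m^3/s
A = pi*(14.350e-3/2)^2 = 1.617312e-04 m^2, so v = Q/A = 0.05158767 m/s
hf = 0.3625*0.02*(55/0.014350)*(0.05158767^2/(2*9.81)) = 0.0037691 m
Therefore the lateral friction head loss = 0.0037691 m.


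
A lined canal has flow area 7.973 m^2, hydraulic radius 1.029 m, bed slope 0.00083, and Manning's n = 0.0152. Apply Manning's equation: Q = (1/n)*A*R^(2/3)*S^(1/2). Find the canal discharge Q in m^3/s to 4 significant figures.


Q = (1/0.0152) * 7.973 * 1.029^(2/3) * 0.00083^(1/2) = 15.40 m^3/s
Therefore the canal discharge Q = 15.40 m^3/s.


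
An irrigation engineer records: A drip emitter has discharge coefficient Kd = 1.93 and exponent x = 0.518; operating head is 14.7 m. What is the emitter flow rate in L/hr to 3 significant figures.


Approach: apply the emitter characteristic equation, q = Kd * h^x.
q = 1.93 * 14.7^0.518 = 7.77 L/hr
Therefore the emitter flow rate = 7.77 L/hr.


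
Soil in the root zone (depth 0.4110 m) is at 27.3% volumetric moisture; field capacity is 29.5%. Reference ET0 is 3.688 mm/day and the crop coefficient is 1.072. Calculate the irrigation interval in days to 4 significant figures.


Approach: apply soil-water budget scheduling, SMD = (FC-theta)/100*depth*1000; ETc = ET0*Kc; interval = SMD/ETc.
Step 1 — soil moisture deficit:
  SMD = (29.5 - 27.3)/100 * 0.4110 * 1000 = 9.04200 mm
Step 2 — daily crop ET (ETc = ET0*Kc):
  ETc = 3.688 * 1.072 = 3.95354 mm/day
Step 3 — irrigation interval (SMD/ETc):
  interval = 9.04200 / 3.95354 = 2.287 days
Therefore the irrigation interval = 2.287 days.
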